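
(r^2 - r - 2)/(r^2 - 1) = (r - 2)/(r - 1)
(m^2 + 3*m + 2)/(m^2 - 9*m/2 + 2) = 2*(m^2 + 3*m + 2)/(2*m^2 - 9*m + 4)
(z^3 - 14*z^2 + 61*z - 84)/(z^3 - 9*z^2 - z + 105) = (z^2 - 7*z + 12)/(z^2 - 2*z - 15)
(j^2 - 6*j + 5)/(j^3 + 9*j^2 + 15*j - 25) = (j - 5)/(j^2 + 10*j + 25)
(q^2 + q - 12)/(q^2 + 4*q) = (q - 3)/q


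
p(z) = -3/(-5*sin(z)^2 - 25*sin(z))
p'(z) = -3*(10*sin(z)*cos(z) + 25*cos(z))/(-5*sin(z)^2 - 25*sin(z))^2 = -3*(2*sin(z) + 5)*cos(z)/(5*(sin(z) + 5)^2*sin(z)^2)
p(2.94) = 0.58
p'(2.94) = 2.93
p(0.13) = 0.90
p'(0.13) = -7.08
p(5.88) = -0.33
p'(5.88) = -0.71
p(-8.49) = -0.18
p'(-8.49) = 0.11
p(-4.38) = 0.11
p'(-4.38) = 0.04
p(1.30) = 0.10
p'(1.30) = -0.03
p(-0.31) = -0.42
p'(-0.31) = -1.22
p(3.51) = -0.36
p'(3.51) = 0.86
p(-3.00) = -0.88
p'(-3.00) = 5.96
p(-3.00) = -0.88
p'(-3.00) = 5.96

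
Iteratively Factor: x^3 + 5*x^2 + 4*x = (x + 4)*(x^2 + x) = x*(x + 4)*(x + 1)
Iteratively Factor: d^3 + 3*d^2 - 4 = (d + 2)*(d^2 + d - 2) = (d + 2)^2*(d - 1)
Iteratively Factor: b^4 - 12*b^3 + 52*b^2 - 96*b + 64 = (b - 2)*(b^3 - 10*b^2 + 32*b - 32) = (b - 2)^2*(b^2 - 8*b + 16) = (b - 4)*(b - 2)^2*(b - 4)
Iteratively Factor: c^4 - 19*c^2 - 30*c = (c)*(c^3 - 19*c - 30) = c*(c - 5)*(c^2 + 5*c + 6) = c*(c - 5)*(c + 3)*(c + 2)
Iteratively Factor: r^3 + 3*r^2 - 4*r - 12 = (r - 2)*(r^2 + 5*r + 6) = (r - 2)*(r + 2)*(r + 3)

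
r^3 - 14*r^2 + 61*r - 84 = (r - 7)*(r - 4)*(r - 3)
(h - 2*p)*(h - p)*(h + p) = h^3 - 2*h^2*p - h*p^2 + 2*p^3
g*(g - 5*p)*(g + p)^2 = g^4 - 3*g^3*p - 9*g^2*p^2 - 5*g*p^3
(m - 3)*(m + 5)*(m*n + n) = m^3*n + 3*m^2*n - 13*m*n - 15*n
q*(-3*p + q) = -3*p*q + q^2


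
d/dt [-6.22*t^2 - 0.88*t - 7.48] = -12.44*t - 0.88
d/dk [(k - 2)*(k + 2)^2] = (k + 2)*(3*k - 2)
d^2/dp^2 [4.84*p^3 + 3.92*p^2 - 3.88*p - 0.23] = 29.04*p + 7.84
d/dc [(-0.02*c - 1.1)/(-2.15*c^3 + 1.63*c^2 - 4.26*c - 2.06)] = (-0.086*c^3 - 7.0624*c^2 + 3.586*c - 4.6448)/(4.6225*c^6 - 7.009*c^5 + 20.9749*c^4 - 5.0296*c^3 + 11.432*c^2 + 17.5512*c + 4.2436)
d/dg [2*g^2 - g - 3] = 4*g - 1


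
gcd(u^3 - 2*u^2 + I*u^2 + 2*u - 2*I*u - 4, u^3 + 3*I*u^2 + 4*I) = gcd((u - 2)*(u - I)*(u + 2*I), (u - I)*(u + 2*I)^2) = u^2 + I*u + 2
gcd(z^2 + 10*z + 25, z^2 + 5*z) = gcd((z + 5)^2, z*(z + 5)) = z + 5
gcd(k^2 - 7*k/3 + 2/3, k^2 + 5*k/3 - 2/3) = k - 1/3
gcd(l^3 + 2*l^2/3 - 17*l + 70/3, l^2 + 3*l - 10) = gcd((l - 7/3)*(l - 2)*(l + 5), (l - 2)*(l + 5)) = l^2 + 3*l - 10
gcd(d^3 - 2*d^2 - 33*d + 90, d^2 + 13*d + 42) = d + 6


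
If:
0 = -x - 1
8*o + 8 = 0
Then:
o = -1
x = -1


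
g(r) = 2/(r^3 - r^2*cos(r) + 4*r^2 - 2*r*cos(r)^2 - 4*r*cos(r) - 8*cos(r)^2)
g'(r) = 2*(-r^2*sin(r) - 3*r^2 - 4*r*sin(r)*cos(r) - 4*r*sin(r) + 2*r*cos(r) - 8*r - 16*sin(r)*cos(r) + 2*cos(r)^2 + 4*cos(r))/(r^3 - r^2*cos(r) + 4*r^2 - 2*r*cos(r)^2 - 4*r*cos(r) - 8*cos(r)^2)^2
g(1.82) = 0.09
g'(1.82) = -0.14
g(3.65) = 0.02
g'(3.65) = -0.01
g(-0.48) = -0.62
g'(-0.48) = 2.38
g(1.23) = 0.44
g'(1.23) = -2.34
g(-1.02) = 0.65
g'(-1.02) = 2.00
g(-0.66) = -2.06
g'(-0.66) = 26.34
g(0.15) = -0.23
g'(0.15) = 0.06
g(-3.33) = 0.51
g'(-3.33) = -0.15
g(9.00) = 0.00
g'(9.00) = 0.00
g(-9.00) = -0.00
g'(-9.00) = 0.00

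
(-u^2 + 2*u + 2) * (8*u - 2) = -8*u^3 + 18*u^2 + 12*u - 4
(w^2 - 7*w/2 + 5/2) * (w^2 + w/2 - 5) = w^4 - 3*w^3 - 17*w^2/4 + 75*w/4 - 25/2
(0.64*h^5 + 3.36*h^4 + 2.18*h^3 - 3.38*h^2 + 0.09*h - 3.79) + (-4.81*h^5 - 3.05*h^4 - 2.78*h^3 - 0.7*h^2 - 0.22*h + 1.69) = -4.17*h^5 + 0.31*h^4 - 0.6*h^3 - 4.08*h^2 - 0.13*h - 2.1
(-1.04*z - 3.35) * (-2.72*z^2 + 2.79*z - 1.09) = 2.8288*z^3 + 6.2104*z^2 - 8.2129*z + 3.6515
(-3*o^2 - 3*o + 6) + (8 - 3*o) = -3*o^2 - 6*o + 14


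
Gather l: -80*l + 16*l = -64*l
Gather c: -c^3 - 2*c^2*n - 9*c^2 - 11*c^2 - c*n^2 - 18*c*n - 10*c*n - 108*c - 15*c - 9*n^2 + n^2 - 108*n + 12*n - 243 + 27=-c^3 + c^2*(-2*n - 20) + c*(-n^2 - 28*n - 123) - 8*n^2 - 96*n - 216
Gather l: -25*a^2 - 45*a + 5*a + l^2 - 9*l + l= -25*a^2 - 40*a + l^2 - 8*l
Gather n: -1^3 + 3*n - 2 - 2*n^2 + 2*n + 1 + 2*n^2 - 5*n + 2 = 0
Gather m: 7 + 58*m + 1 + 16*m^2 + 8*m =16*m^2 + 66*m + 8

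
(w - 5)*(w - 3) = w^2 - 8*w + 15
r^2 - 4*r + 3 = (r - 3)*(r - 1)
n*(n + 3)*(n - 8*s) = n^3 - 8*n^2*s + 3*n^2 - 24*n*s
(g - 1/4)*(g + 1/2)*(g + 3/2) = g^3 + 7*g^2/4 + g/4 - 3/16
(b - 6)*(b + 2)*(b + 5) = b^3 + b^2 - 32*b - 60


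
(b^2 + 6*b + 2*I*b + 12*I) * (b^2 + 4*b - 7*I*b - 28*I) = b^4 + 10*b^3 - 5*I*b^3 + 38*b^2 - 50*I*b^2 + 140*b - 120*I*b + 336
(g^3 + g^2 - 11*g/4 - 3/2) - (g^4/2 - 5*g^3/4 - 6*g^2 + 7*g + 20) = -g^4/2 + 9*g^3/4 + 7*g^2 - 39*g/4 - 43/2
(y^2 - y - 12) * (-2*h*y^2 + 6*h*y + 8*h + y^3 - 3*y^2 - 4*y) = -2*h*y^4 + 8*h*y^3 + 26*h*y^2 - 80*h*y - 96*h + y^5 - 4*y^4 - 13*y^3 + 40*y^2 + 48*y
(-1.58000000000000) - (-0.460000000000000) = -1.12000000000000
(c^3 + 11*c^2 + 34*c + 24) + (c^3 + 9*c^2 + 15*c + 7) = 2*c^3 + 20*c^2 + 49*c + 31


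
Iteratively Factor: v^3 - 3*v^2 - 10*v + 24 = (v - 4)*(v^2 + v - 6) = (v - 4)*(v - 2)*(v + 3)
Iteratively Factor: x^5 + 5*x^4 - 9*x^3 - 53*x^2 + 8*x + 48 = (x - 3)*(x^4 + 8*x^3 + 15*x^2 - 8*x - 16) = (x - 3)*(x + 4)*(x^3 + 4*x^2 - x - 4) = (x - 3)*(x + 4)^2*(x^2 - 1) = (x - 3)*(x - 1)*(x + 4)^2*(x + 1)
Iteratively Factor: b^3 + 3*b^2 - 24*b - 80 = (b + 4)*(b^2 - b - 20) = (b + 4)^2*(b - 5)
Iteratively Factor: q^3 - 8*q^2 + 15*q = (q - 5)*(q^2 - 3*q) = q*(q - 5)*(q - 3)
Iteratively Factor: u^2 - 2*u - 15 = (u - 5)*(u + 3)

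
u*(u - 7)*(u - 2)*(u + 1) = u^4 - 8*u^3 + 5*u^2 + 14*u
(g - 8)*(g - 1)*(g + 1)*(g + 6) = g^4 - 2*g^3 - 49*g^2 + 2*g + 48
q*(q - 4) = q^2 - 4*q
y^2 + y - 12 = (y - 3)*(y + 4)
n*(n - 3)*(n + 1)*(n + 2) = n^4 - 7*n^2 - 6*n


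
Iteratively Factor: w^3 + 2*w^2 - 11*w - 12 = (w + 1)*(w^2 + w - 12) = (w + 1)*(w + 4)*(w - 3)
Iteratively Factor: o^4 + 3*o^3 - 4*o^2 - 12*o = (o + 2)*(o^3 + o^2 - 6*o) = (o - 2)*(o + 2)*(o^2 + 3*o) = o*(o - 2)*(o + 2)*(o + 3)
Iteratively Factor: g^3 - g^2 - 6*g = (g + 2)*(g^2 - 3*g) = g*(g + 2)*(g - 3)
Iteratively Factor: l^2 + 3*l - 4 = (l + 4)*(l - 1)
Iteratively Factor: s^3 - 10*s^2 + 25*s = (s - 5)*(s^2 - 5*s) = (s - 5)^2*(s)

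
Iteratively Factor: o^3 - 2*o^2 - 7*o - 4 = (o - 4)*(o^2 + 2*o + 1) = (o - 4)*(o + 1)*(o + 1)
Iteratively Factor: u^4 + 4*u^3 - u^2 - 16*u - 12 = (u + 2)*(u^3 + 2*u^2 - 5*u - 6) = (u - 2)*(u + 2)*(u^2 + 4*u + 3) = (u - 2)*(u + 2)*(u + 3)*(u + 1)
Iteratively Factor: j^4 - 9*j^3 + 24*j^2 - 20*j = (j - 2)*(j^3 - 7*j^2 + 10*j) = j*(j - 2)*(j^2 - 7*j + 10) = j*(j - 5)*(j - 2)*(j - 2)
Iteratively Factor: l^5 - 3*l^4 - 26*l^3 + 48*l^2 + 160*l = (l)*(l^4 - 3*l^3 - 26*l^2 + 48*l + 160) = l*(l - 4)*(l^3 + l^2 - 22*l - 40) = l*(l - 4)*(l + 4)*(l^2 - 3*l - 10) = l*(l - 5)*(l - 4)*(l + 4)*(l + 2)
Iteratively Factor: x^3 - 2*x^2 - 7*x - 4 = (x + 1)*(x^2 - 3*x - 4) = (x - 4)*(x + 1)*(x + 1)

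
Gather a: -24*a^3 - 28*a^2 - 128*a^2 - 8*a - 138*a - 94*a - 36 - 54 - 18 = -24*a^3 - 156*a^2 - 240*a - 108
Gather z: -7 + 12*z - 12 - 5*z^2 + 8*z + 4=-5*z^2 + 20*z - 15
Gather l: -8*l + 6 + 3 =9 - 8*l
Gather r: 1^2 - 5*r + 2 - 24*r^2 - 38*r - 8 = -24*r^2 - 43*r - 5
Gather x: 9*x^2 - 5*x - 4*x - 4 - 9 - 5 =9*x^2 - 9*x - 18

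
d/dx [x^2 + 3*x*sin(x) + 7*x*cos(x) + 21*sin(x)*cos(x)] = -7*x*sin(x) + 3*x*cos(x) + 2*x + 3*sin(x) + 7*cos(x) + 21*cos(2*x)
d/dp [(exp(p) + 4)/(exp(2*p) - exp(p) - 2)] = (-(exp(p) + 4)*(2*exp(p) - 1) + exp(2*p) - exp(p) - 2)*exp(p)/(-exp(2*p) + exp(p) + 2)^2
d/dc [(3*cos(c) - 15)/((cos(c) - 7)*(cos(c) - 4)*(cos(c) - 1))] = 3*(243*cos(c) - 27*cos(2*c) + cos(3*c) - 361)*sin(c)/(2*(cos(c) - 7)^2*(cos(c) - 4)^2*(cos(c) - 1)^2)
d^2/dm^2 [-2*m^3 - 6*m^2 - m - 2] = -12*m - 12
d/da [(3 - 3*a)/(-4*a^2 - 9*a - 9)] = 6*(-2*a^2 + 4*a + 9)/(16*a^4 + 72*a^3 + 153*a^2 + 162*a + 81)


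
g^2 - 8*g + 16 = (g - 4)^2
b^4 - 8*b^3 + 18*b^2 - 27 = (b - 3)^3*(b + 1)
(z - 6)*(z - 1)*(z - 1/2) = z^3 - 15*z^2/2 + 19*z/2 - 3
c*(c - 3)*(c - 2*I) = c^3 - 3*c^2 - 2*I*c^2 + 6*I*c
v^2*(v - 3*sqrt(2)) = v^3 - 3*sqrt(2)*v^2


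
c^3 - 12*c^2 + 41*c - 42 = (c - 7)*(c - 3)*(c - 2)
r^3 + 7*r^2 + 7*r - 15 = (r - 1)*(r + 3)*(r + 5)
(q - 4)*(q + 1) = q^2 - 3*q - 4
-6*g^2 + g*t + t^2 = (-2*g + t)*(3*g + t)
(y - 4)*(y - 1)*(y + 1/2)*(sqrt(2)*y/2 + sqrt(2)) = sqrt(2)*y^4/2 - 5*sqrt(2)*y^3/4 - 15*sqrt(2)*y^2/4 + 5*sqrt(2)*y/2 + 2*sqrt(2)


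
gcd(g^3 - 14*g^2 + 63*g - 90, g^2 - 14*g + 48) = g - 6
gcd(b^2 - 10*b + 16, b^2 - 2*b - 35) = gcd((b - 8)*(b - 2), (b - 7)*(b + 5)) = 1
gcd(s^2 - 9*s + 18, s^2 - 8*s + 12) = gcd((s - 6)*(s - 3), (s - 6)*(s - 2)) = s - 6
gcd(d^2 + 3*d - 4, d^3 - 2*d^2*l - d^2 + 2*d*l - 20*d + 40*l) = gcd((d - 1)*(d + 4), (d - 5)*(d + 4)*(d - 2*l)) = d + 4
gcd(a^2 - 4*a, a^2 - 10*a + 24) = a - 4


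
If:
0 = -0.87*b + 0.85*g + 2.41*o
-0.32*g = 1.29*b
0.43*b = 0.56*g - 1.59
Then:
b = -0.59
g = 2.38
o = -1.05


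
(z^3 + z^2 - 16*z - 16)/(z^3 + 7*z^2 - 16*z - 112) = (z + 1)/(z + 7)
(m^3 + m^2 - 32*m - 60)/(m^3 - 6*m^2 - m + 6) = (m^2 + 7*m + 10)/(m^2 - 1)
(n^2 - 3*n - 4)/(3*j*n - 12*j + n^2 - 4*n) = (n + 1)/(3*j + n)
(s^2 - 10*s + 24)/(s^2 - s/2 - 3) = 2*(-s^2 + 10*s - 24)/(-2*s^2 + s + 6)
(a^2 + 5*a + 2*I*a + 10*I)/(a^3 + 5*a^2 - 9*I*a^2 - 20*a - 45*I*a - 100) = (a + 2*I)/(a^2 - 9*I*a - 20)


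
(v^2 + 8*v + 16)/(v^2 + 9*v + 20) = (v + 4)/(v + 5)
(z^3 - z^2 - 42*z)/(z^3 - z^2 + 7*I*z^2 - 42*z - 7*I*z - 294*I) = z/(z + 7*I)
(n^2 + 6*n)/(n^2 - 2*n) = (n + 6)/(n - 2)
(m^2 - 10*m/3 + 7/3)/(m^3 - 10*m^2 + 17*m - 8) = (m - 7/3)/(m^2 - 9*m + 8)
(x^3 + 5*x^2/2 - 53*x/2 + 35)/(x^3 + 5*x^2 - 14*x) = (x - 5/2)/x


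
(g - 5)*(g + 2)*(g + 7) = g^3 + 4*g^2 - 31*g - 70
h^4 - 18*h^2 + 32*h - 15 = (h - 3)*(h - 1)^2*(h + 5)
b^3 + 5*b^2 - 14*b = b*(b - 2)*(b + 7)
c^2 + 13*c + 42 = (c + 6)*(c + 7)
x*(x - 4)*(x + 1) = x^3 - 3*x^2 - 4*x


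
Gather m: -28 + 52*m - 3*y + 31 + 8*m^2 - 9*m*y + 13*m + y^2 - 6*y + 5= 8*m^2 + m*(65 - 9*y) + y^2 - 9*y + 8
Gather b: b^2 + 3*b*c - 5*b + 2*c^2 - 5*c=b^2 + b*(3*c - 5) + 2*c^2 - 5*c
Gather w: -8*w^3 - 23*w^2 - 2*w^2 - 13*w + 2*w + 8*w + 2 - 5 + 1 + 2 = -8*w^3 - 25*w^2 - 3*w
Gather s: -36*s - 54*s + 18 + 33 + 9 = 60 - 90*s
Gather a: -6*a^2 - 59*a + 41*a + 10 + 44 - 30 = -6*a^2 - 18*a + 24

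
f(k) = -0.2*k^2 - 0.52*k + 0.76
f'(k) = -0.4*k - 0.52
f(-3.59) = 0.05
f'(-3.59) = 0.92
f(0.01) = 0.75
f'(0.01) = -0.52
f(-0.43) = 0.95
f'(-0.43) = -0.35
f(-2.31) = 0.89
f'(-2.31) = 0.40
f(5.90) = -9.27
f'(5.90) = -2.88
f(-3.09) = 0.46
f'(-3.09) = 0.72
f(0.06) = 0.73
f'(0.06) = -0.54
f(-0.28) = 0.89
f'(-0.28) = -0.41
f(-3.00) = 0.52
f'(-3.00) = 0.68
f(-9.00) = -10.76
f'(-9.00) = 3.08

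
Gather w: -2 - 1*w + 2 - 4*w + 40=40 - 5*w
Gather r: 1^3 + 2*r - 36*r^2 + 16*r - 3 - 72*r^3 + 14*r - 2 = -72*r^3 - 36*r^2 + 32*r - 4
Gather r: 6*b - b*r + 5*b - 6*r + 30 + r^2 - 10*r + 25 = 11*b + r^2 + r*(-b - 16) + 55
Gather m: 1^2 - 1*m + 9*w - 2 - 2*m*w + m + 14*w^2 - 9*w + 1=-2*m*w + 14*w^2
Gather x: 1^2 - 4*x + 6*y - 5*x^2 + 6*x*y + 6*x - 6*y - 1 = -5*x^2 + x*(6*y + 2)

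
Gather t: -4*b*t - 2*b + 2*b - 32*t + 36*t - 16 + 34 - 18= t*(4 - 4*b)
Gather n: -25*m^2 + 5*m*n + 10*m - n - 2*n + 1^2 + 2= -25*m^2 + 10*m + n*(5*m - 3) + 3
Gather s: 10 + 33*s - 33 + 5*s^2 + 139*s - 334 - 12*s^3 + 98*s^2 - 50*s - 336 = -12*s^3 + 103*s^2 + 122*s - 693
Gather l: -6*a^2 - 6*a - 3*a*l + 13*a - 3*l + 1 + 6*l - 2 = -6*a^2 + 7*a + l*(3 - 3*a) - 1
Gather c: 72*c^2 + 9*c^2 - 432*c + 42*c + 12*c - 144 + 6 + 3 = 81*c^2 - 378*c - 135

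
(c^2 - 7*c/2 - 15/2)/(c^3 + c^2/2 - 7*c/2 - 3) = (c - 5)/(c^2 - c - 2)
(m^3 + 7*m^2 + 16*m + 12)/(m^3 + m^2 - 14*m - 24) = (m + 2)/(m - 4)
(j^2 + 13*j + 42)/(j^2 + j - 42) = (j + 6)/(j - 6)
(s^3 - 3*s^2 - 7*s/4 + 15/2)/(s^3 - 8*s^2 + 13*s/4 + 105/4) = (s - 2)/(s - 7)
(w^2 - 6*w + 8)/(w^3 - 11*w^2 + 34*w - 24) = (w - 2)/(w^2 - 7*w + 6)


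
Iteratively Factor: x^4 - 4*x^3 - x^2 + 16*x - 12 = (x - 2)*(x^3 - 2*x^2 - 5*x + 6) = (x - 2)*(x + 2)*(x^2 - 4*x + 3) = (x - 2)*(x - 1)*(x + 2)*(x - 3)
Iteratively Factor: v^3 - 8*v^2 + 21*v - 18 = (v - 2)*(v^2 - 6*v + 9) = (v - 3)*(v - 2)*(v - 3)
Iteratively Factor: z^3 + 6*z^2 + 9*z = (z + 3)*(z^2 + 3*z) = (z + 3)^2*(z)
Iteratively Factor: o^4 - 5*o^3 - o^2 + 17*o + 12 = (o - 3)*(o^3 - 2*o^2 - 7*o - 4) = (o - 4)*(o - 3)*(o^2 + 2*o + 1) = (o - 4)*(o - 3)*(o + 1)*(o + 1)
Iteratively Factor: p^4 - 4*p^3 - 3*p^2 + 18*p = (p - 3)*(p^3 - p^2 - 6*p) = p*(p - 3)*(p^2 - p - 6) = p*(p - 3)*(p + 2)*(p - 3)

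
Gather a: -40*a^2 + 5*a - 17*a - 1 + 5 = -40*a^2 - 12*a + 4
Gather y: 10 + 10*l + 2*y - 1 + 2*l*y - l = 9*l + y*(2*l + 2) + 9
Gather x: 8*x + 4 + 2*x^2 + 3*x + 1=2*x^2 + 11*x + 5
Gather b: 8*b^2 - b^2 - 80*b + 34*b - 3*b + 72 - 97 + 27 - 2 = 7*b^2 - 49*b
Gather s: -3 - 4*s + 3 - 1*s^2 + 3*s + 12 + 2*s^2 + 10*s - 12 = s^2 + 9*s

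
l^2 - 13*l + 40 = (l - 8)*(l - 5)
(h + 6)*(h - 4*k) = h^2 - 4*h*k + 6*h - 24*k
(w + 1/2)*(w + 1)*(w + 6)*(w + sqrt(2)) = w^4 + sqrt(2)*w^3 + 15*w^3/2 + 19*w^2/2 + 15*sqrt(2)*w^2/2 + 3*w + 19*sqrt(2)*w/2 + 3*sqrt(2)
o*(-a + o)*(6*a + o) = -6*a^2*o + 5*a*o^2 + o^3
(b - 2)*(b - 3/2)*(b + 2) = b^3 - 3*b^2/2 - 4*b + 6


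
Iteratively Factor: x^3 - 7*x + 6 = (x - 2)*(x^2 + 2*x - 3) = (x - 2)*(x + 3)*(x - 1)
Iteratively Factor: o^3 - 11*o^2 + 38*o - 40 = (o - 2)*(o^2 - 9*o + 20) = (o - 4)*(o - 2)*(o - 5)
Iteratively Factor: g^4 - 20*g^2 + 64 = (g - 4)*(g^3 + 4*g^2 - 4*g - 16) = (g - 4)*(g + 2)*(g^2 + 2*g - 8) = (g - 4)*(g - 2)*(g + 2)*(g + 4)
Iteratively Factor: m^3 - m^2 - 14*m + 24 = (m - 2)*(m^2 + m - 12) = (m - 3)*(m - 2)*(m + 4)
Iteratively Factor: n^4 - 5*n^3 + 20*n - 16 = (n - 4)*(n^3 - n^2 - 4*n + 4) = (n - 4)*(n + 2)*(n^2 - 3*n + 2) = (n - 4)*(n - 1)*(n + 2)*(n - 2)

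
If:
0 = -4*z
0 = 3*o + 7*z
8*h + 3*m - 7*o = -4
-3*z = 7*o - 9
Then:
No Solution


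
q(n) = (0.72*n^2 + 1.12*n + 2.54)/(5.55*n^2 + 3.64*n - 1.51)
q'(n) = (-11.1*n - 3.64)*(0.72*n^2 + 1.12*n + 2.54)/(5.55*n^2 + 3.64*n - 1.51)^2 + (1.44*n + 1.12)/(5.55*n^2 + 3.64*n - 1.51) = (-3.5952*n^2 - 30.3684*n - 10.9368)/(30.8025*n^4 + 40.404*n^3 - 3.5114*n^2 - 10.9928*n + 2.2801)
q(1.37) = 0.39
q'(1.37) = -0.31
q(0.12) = -2.70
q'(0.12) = -14.83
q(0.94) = 0.62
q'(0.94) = -0.92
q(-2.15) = 0.21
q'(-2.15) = 0.14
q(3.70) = 0.19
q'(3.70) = -0.02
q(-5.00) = 0.13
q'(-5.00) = 0.00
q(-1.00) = 5.35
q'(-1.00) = 98.98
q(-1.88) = 0.26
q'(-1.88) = 0.26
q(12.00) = 0.14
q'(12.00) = -0.00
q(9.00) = 0.15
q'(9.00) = -0.00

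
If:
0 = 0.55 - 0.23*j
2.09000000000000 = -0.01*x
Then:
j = 2.39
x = -209.00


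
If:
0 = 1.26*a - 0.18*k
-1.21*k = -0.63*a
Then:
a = 0.00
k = 0.00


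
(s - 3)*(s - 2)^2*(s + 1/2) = s^4 - 13*s^3/2 + 25*s^2/2 - 4*s - 6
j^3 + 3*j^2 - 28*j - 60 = (j - 5)*(j + 2)*(j + 6)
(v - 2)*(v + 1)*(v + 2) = v^3 + v^2 - 4*v - 4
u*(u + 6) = u^2 + 6*u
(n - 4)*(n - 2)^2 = n^3 - 8*n^2 + 20*n - 16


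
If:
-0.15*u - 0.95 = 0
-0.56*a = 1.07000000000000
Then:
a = -1.91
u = -6.33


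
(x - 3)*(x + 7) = x^2 + 4*x - 21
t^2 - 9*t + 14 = (t - 7)*(t - 2)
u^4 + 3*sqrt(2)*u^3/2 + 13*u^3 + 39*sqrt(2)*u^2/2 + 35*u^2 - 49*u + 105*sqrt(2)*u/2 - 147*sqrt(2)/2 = (u - 1)*(u + 7)^2*(u + 3*sqrt(2)/2)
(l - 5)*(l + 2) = l^2 - 3*l - 10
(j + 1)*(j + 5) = j^2 + 6*j + 5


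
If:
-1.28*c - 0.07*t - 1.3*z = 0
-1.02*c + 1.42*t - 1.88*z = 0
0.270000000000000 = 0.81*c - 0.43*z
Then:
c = 0.22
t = -0.12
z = -0.21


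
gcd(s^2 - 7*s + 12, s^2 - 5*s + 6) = s - 3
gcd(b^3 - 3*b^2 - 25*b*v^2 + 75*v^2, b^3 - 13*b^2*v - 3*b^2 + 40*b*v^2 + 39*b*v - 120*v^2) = -b^2 + 5*b*v + 3*b - 15*v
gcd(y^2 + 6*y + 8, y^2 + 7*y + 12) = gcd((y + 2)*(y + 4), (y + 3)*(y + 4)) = y + 4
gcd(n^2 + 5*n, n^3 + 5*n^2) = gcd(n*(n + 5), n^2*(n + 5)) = n^2 + 5*n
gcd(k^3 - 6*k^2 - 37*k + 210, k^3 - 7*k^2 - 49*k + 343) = k - 7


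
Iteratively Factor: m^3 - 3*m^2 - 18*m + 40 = (m - 2)*(m^2 - m - 20) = (m - 5)*(m - 2)*(m + 4)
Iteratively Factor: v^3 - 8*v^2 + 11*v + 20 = (v + 1)*(v^2 - 9*v + 20) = (v - 5)*(v + 1)*(v - 4)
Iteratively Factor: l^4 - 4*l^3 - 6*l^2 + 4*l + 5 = (l - 1)*(l^3 - 3*l^2 - 9*l - 5) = (l - 1)*(l + 1)*(l^2 - 4*l - 5) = (l - 1)*(l + 1)^2*(l - 5)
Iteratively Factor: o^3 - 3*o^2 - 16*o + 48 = (o + 4)*(o^2 - 7*o + 12) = (o - 4)*(o + 4)*(o - 3)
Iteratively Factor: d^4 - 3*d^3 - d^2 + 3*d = (d - 3)*(d^3 - d) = (d - 3)*(d + 1)*(d^2 - d) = d*(d - 3)*(d + 1)*(d - 1)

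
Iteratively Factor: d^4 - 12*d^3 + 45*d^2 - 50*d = (d)*(d^3 - 12*d^2 + 45*d - 50) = d*(d - 2)*(d^2 - 10*d + 25) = d*(d - 5)*(d - 2)*(d - 5)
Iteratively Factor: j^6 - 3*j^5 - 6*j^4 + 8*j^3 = (j)*(j^5 - 3*j^4 - 6*j^3 + 8*j^2) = j*(j - 4)*(j^4 + j^3 - 2*j^2) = j^2*(j - 4)*(j^3 + j^2 - 2*j) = j^2*(j - 4)*(j - 1)*(j^2 + 2*j) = j^2*(j - 4)*(j - 1)*(j + 2)*(j)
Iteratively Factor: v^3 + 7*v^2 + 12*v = (v + 4)*(v^2 + 3*v) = (v + 3)*(v + 4)*(v)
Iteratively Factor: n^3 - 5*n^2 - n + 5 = (n + 1)*(n^2 - 6*n + 5) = (n - 1)*(n + 1)*(n - 5)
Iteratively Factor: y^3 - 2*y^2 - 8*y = (y + 2)*(y^2 - 4*y) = y*(y + 2)*(y - 4)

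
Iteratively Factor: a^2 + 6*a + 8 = (a + 4)*(a + 2)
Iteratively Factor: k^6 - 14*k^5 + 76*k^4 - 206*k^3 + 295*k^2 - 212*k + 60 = (k - 1)*(k^5 - 13*k^4 + 63*k^3 - 143*k^2 + 152*k - 60) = (k - 2)*(k - 1)*(k^4 - 11*k^3 + 41*k^2 - 61*k + 30) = (k - 3)*(k - 2)*(k - 1)*(k^3 - 8*k^2 + 17*k - 10) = (k - 3)*(k - 2)^2*(k - 1)*(k^2 - 6*k + 5) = (k - 3)*(k - 2)^2*(k - 1)^2*(k - 5)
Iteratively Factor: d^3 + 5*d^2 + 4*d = (d + 4)*(d^2 + d) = d*(d + 4)*(d + 1)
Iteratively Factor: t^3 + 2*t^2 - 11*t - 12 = (t + 1)*(t^2 + t - 12) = (t - 3)*(t + 1)*(t + 4)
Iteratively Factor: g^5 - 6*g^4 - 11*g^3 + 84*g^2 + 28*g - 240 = (g + 2)*(g^4 - 8*g^3 + 5*g^2 + 74*g - 120) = (g - 4)*(g + 2)*(g^3 - 4*g^2 - 11*g + 30) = (g - 4)*(g - 2)*(g + 2)*(g^2 - 2*g - 15) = (g - 5)*(g - 4)*(g - 2)*(g + 2)*(g + 3)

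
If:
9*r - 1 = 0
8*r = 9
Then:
No Solution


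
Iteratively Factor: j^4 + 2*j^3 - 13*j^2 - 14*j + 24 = (j - 3)*(j^3 + 5*j^2 + 2*j - 8) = (j - 3)*(j - 1)*(j^2 + 6*j + 8) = (j - 3)*(j - 1)*(j + 4)*(j + 2)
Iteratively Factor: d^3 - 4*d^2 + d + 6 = (d - 3)*(d^2 - d - 2) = (d - 3)*(d - 2)*(d + 1)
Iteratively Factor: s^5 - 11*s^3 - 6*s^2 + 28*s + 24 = (s - 2)*(s^4 + 2*s^3 - 7*s^2 - 20*s - 12) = (s - 3)*(s - 2)*(s^3 + 5*s^2 + 8*s + 4) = (s - 3)*(s - 2)*(s + 2)*(s^2 + 3*s + 2) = (s - 3)*(s - 2)*(s + 2)^2*(s + 1)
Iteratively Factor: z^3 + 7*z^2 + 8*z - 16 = (z + 4)*(z^2 + 3*z - 4) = (z - 1)*(z + 4)*(z + 4)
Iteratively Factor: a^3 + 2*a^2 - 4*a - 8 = (a + 2)*(a^2 - 4) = (a + 2)^2*(a - 2)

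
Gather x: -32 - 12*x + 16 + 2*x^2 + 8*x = 2*x^2 - 4*x - 16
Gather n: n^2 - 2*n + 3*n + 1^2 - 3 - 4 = n^2 + n - 6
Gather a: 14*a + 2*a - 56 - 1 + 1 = 16*a - 56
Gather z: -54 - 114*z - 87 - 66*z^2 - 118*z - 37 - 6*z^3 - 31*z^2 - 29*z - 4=-6*z^3 - 97*z^2 - 261*z - 182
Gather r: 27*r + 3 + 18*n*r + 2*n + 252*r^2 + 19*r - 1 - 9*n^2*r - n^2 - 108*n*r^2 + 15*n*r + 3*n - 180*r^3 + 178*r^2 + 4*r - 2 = -n^2 + 5*n - 180*r^3 + r^2*(430 - 108*n) + r*(-9*n^2 + 33*n + 50)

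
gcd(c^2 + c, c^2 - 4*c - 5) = c + 1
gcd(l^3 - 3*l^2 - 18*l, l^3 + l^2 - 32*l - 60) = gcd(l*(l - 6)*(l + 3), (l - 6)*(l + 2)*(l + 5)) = l - 6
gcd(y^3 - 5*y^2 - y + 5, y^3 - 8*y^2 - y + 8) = y^2 - 1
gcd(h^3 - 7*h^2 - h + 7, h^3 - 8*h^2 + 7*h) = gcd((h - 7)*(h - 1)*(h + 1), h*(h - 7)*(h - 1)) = h^2 - 8*h + 7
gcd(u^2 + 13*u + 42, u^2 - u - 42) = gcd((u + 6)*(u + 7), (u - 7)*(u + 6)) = u + 6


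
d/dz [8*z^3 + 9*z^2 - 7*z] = 24*z^2 + 18*z - 7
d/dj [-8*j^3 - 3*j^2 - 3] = 6*j*(-4*j - 1)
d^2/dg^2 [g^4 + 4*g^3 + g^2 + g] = 12*g^2 + 24*g + 2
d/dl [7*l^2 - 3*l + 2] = 14*l - 3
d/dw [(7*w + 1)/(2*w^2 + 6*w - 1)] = (-14*w^2 - 4*w - 13)/(4*w^4 + 24*w^3 + 32*w^2 - 12*w + 1)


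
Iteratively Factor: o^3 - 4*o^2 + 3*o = (o)*(o^2 - 4*o + 3) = o*(o - 1)*(o - 3)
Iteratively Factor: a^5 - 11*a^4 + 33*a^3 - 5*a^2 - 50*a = (a + 1)*(a^4 - 12*a^3 + 45*a^2 - 50*a) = (a - 5)*(a + 1)*(a^3 - 7*a^2 + 10*a) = a*(a - 5)*(a + 1)*(a^2 - 7*a + 10) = a*(a - 5)^2*(a + 1)*(a - 2)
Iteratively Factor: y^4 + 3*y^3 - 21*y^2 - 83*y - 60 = (y + 1)*(y^3 + 2*y^2 - 23*y - 60) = (y - 5)*(y + 1)*(y^2 + 7*y + 12) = (y - 5)*(y + 1)*(y + 4)*(y + 3)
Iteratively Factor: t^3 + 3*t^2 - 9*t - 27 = (t - 3)*(t^2 + 6*t + 9) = (t - 3)*(t + 3)*(t + 3)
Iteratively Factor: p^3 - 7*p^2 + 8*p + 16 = (p + 1)*(p^2 - 8*p + 16) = (p - 4)*(p + 1)*(p - 4)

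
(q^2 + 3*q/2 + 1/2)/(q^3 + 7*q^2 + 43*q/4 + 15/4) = 2*(q + 1)/(2*q^2 + 13*q + 15)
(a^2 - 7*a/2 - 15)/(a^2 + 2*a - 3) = (a^2 - 7*a/2 - 15)/(a^2 + 2*a - 3)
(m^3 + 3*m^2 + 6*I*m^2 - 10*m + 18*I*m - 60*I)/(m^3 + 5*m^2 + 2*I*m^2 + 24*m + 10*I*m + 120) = (m - 2)/(m - 4*I)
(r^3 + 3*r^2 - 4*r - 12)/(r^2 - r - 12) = (r^2 - 4)/(r - 4)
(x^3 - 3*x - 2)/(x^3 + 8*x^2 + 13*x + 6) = (x - 2)/(x + 6)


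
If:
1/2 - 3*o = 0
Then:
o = 1/6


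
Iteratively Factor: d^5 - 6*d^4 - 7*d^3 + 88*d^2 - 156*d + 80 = (d - 2)*(d^4 - 4*d^3 - 15*d^2 + 58*d - 40) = (d - 2)*(d - 1)*(d^3 - 3*d^2 - 18*d + 40) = (d - 2)^2*(d - 1)*(d^2 - d - 20) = (d - 2)^2*(d - 1)*(d + 4)*(d - 5)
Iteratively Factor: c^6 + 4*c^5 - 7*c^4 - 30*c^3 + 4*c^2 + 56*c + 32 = (c + 2)*(c^5 + 2*c^4 - 11*c^3 - 8*c^2 + 20*c + 16) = (c + 2)*(c + 4)*(c^4 - 2*c^3 - 3*c^2 + 4*c + 4) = (c - 2)*(c + 2)*(c + 4)*(c^3 - 3*c - 2) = (c - 2)*(c + 1)*(c + 2)*(c + 4)*(c^2 - c - 2) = (c - 2)*(c + 1)^2*(c + 2)*(c + 4)*(c - 2)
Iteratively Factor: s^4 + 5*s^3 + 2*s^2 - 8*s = (s - 1)*(s^3 + 6*s^2 + 8*s) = (s - 1)*(s + 2)*(s^2 + 4*s) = (s - 1)*(s + 2)*(s + 4)*(s)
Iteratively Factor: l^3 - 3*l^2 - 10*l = (l - 5)*(l^2 + 2*l) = (l - 5)*(l + 2)*(l)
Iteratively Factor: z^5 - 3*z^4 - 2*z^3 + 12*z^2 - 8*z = (z)*(z^4 - 3*z^3 - 2*z^2 + 12*z - 8) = z*(z - 2)*(z^3 - z^2 - 4*z + 4) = z*(z - 2)*(z - 1)*(z^2 - 4) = z*(z - 2)^2*(z - 1)*(z + 2)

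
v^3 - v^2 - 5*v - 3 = (v - 3)*(v + 1)^2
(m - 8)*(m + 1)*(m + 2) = m^3 - 5*m^2 - 22*m - 16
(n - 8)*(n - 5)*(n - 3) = n^3 - 16*n^2 + 79*n - 120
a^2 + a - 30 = (a - 5)*(a + 6)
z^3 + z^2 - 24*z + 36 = (z - 3)*(z - 2)*(z + 6)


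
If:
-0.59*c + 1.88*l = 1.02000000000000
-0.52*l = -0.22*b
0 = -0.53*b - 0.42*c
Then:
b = 0.66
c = -0.84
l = 0.28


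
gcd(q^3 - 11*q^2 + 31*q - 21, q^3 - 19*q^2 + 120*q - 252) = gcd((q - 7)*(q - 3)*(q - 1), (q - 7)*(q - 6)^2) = q - 7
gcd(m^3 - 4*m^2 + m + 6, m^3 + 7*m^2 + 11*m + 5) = m + 1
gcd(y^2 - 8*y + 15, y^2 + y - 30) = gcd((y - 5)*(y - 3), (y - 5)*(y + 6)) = y - 5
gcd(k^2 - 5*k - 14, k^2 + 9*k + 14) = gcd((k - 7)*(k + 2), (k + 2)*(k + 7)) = k + 2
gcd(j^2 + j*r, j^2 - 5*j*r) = j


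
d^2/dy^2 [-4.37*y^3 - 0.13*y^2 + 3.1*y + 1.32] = -26.22*y - 0.26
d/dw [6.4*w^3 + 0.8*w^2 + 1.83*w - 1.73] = 19.2*w^2 + 1.6*w + 1.83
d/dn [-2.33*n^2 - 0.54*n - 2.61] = -4.66*n - 0.54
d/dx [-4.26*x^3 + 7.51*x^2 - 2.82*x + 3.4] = -12.78*x^2 + 15.02*x - 2.82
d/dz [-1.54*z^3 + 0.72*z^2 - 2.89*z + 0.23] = -4.62*z^2 + 1.44*z - 2.89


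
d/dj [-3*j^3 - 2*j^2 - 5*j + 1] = -9*j^2 - 4*j - 5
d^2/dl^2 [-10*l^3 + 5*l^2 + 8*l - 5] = 10 - 60*l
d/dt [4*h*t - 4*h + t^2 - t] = 4*h + 2*t - 1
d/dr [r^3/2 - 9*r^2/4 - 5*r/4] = 3*r^2/2 - 9*r/2 - 5/4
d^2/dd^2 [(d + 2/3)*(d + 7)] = 2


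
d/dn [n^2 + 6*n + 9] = 2*n + 6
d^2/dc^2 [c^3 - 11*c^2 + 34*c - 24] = 6*c - 22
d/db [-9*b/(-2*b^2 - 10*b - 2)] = 9*(1 - b^2)/(2*(b^4 + 10*b^3 + 27*b^2 + 10*b + 1))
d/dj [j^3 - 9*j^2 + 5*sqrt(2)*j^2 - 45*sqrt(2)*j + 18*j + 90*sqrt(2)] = 3*j^2 - 18*j + 10*sqrt(2)*j - 45*sqrt(2) + 18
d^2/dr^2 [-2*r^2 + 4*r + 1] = -4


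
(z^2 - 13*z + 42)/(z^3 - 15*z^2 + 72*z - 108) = (z - 7)/(z^2 - 9*z + 18)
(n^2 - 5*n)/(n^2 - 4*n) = (n - 5)/(n - 4)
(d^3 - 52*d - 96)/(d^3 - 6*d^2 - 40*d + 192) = (d + 2)/(d - 4)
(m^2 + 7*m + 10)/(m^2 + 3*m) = (m^2 + 7*m + 10)/(m*(m + 3))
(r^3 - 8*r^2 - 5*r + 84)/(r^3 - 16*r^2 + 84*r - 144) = (r^2 - 4*r - 21)/(r^2 - 12*r + 36)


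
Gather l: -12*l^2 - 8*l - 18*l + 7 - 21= -12*l^2 - 26*l - 14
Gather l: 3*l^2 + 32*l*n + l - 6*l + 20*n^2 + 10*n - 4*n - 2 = 3*l^2 + l*(32*n - 5) + 20*n^2 + 6*n - 2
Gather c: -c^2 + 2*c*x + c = -c^2 + c*(2*x + 1)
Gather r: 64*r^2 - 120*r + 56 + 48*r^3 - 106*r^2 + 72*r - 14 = 48*r^3 - 42*r^2 - 48*r + 42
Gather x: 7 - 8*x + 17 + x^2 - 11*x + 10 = x^2 - 19*x + 34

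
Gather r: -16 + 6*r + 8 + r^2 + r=r^2 + 7*r - 8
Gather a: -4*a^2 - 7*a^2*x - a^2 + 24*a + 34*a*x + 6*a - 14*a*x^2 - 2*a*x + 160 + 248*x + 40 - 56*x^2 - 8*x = a^2*(-7*x - 5) + a*(-14*x^2 + 32*x + 30) - 56*x^2 + 240*x + 200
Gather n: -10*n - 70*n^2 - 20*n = -70*n^2 - 30*n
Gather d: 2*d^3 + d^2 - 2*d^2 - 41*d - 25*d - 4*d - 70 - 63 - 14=2*d^3 - d^2 - 70*d - 147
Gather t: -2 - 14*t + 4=2 - 14*t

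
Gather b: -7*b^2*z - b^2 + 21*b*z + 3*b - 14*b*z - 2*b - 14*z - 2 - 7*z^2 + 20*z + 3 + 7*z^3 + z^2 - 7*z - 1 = b^2*(-7*z - 1) + b*(7*z + 1) + 7*z^3 - 6*z^2 - z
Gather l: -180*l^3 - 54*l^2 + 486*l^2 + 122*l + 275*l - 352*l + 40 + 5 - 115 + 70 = -180*l^3 + 432*l^2 + 45*l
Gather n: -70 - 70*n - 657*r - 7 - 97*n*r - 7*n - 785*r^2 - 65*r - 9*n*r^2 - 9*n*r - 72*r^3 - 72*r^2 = n*(-9*r^2 - 106*r - 77) - 72*r^3 - 857*r^2 - 722*r - 77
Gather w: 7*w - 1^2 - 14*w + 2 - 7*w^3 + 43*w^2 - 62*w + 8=-7*w^3 + 43*w^2 - 69*w + 9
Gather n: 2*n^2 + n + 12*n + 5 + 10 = 2*n^2 + 13*n + 15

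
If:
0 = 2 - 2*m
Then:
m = 1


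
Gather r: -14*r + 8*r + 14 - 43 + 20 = -6*r - 9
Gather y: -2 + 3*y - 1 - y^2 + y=-y^2 + 4*y - 3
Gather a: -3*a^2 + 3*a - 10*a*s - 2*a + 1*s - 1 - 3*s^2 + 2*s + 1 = -3*a^2 + a*(1 - 10*s) - 3*s^2 + 3*s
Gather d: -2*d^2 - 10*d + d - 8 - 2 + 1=-2*d^2 - 9*d - 9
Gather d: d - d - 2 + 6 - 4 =0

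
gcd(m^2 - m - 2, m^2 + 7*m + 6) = m + 1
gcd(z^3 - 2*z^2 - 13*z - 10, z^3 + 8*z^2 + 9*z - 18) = 1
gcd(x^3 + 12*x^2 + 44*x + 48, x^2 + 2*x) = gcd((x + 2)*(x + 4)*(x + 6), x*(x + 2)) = x + 2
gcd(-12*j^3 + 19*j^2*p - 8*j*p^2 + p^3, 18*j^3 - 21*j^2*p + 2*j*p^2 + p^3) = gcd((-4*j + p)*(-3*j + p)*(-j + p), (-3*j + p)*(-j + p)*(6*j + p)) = 3*j^2 - 4*j*p + p^2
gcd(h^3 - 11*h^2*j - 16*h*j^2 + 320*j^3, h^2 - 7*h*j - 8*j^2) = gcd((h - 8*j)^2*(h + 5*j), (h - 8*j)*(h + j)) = h - 8*j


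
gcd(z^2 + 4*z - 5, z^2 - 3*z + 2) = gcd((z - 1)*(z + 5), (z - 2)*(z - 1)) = z - 1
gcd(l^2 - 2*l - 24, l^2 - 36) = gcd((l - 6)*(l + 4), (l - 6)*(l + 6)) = l - 6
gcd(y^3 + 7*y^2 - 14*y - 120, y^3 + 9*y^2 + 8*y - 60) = y^2 + 11*y + 30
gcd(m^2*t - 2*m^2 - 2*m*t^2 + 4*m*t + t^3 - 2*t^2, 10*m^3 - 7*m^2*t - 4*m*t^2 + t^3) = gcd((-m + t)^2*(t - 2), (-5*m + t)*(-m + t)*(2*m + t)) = -m + t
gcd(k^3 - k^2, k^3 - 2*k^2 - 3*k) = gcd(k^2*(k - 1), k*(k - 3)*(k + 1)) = k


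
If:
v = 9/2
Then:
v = 9/2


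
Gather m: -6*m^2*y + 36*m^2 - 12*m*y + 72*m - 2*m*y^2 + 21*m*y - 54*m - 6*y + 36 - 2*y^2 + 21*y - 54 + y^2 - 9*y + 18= m^2*(36 - 6*y) + m*(-2*y^2 + 9*y + 18) - y^2 + 6*y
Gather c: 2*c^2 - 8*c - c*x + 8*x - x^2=2*c^2 + c*(-x - 8) - x^2 + 8*x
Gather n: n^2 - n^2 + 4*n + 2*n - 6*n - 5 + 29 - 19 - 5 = 0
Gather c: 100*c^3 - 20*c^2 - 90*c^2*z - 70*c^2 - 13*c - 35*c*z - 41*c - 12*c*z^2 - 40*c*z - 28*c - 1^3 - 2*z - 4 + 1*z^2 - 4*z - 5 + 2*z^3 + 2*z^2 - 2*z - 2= 100*c^3 + c^2*(-90*z - 90) + c*(-12*z^2 - 75*z - 82) + 2*z^3 + 3*z^2 - 8*z - 12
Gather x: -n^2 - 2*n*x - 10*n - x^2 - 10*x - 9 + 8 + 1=-n^2 - 10*n - x^2 + x*(-2*n - 10)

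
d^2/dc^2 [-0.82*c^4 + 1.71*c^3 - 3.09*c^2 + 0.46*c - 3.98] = -9.84*c^2 + 10.26*c - 6.18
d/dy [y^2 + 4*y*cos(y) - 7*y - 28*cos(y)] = -4*y*sin(y) + 2*y + 28*sin(y) + 4*cos(y) - 7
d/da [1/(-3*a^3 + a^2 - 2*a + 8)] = (9*a^2 - 2*a + 2)/(3*a^3 - a^2 + 2*a - 8)^2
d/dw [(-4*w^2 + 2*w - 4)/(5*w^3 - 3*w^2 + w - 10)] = 2*(10*w^4 - 10*w^3 + 31*w^2 + 28*w - 8)/(25*w^6 - 30*w^5 + 19*w^4 - 106*w^3 + 61*w^2 - 20*w + 100)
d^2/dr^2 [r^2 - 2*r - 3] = 2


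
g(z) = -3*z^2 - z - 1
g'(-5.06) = 29.36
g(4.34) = -61.85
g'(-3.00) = 17.00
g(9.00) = -253.00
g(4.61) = -69.37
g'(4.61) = -28.66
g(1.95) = -14.36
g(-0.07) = -0.94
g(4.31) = -61.04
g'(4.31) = -26.86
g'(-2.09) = 11.54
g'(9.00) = -55.00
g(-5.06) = -72.75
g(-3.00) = -25.00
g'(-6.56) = 38.36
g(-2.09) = -12.01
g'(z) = -6*z - 1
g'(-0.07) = -0.58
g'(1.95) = -12.70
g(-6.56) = -123.54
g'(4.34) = -27.04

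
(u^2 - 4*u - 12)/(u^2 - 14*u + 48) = (u + 2)/(u - 8)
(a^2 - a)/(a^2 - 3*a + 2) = a/(a - 2)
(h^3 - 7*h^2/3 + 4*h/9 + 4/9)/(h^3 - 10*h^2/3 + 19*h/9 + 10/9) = (3*h - 2)/(3*h - 5)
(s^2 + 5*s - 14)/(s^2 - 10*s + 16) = (s + 7)/(s - 8)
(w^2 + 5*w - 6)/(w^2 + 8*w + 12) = (w - 1)/(w + 2)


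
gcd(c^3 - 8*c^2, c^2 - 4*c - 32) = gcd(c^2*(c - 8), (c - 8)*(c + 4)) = c - 8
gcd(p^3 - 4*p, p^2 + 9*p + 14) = p + 2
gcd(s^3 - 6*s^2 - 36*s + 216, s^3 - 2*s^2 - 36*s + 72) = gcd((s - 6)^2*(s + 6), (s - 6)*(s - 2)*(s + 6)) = s^2 - 36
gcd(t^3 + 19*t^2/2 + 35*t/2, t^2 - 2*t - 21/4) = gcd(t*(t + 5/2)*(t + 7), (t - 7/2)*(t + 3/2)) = 1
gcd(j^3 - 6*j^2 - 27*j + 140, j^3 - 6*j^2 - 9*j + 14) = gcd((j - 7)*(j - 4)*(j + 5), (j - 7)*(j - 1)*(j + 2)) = j - 7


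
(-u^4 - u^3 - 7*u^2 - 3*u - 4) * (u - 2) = -u^5 + u^4 - 5*u^3 + 11*u^2 + 2*u + 8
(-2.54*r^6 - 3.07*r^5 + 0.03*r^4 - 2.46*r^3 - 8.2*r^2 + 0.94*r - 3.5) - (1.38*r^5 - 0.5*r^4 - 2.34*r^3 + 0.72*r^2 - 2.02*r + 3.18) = -2.54*r^6 - 4.45*r^5 + 0.53*r^4 - 0.12*r^3 - 8.92*r^2 + 2.96*r - 6.68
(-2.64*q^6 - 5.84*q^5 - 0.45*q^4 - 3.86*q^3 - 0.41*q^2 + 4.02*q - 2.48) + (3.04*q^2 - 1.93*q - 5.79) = -2.64*q^6 - 5.84*q^5 - 0.45*q^4 - 3.86*q^3 + 2.63*q^2 + 2.09*q - 8.27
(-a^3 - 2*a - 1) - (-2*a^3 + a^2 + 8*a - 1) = a^3 - a^2 - 10*a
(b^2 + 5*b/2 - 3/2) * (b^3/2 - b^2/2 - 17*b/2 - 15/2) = b^5/2 + 3*b^4/4 - 21*b^3/2 - 28*b^2 - 6*b + 45/4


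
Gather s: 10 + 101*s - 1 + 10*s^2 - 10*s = 10*s^2 + 91*s + 9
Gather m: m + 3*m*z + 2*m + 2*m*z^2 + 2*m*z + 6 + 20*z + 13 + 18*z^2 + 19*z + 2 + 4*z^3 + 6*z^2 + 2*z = m*(2*z^2 + 5*z + 3) + 4*z^3 + 24*z^2 + 41*z + 21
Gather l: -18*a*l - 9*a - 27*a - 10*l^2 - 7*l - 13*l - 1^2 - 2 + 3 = -36*a - 10*l^2 + l*(-18*a - 20)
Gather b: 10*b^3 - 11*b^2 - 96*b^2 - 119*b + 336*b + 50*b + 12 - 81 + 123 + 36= 10*b^3 - 107*b^2 + 267*b + 90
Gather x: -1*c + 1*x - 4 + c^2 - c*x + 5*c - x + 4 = c^2 - c*x + 4*c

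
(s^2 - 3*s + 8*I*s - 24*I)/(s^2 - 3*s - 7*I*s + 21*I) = (s + 8*I)/(s - 7*I)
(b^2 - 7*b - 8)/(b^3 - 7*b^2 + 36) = (b^2 - 7*b - 8)/(b^3 - 7*b^2 + 36)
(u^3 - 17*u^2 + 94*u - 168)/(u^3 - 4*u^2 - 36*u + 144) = (u - 7)/(u + 6)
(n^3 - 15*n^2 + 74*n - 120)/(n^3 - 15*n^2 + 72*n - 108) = (n^2 - 9*n + 20)/(n^2 - 9*n + 18)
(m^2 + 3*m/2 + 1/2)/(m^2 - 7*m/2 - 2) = (m + 1)/(m - 4)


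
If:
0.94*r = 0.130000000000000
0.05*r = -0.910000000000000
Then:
No Solution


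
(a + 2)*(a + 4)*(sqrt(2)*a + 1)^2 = 2*a^4 + 2*sqrt(2)*a^3 + 12*a^3 + 12*sqrt(2)*a^2 + 17*a^2 + 6*a + 16*sqrt(2)*a + 8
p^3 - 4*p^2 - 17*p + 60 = (p - 5)*(p - 3)*(p + 4)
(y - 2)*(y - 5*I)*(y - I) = y^3 - 2*y^2 - 6*I*y^2 - 5*y + 12*I*y + 10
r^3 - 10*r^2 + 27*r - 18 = (r - 6)*(r - 3)*(r - 1)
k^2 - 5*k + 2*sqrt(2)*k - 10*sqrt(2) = (k - 5)*(k + 2*sqrt(2))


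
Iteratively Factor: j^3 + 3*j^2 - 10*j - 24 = (j - 3)*(j^2 + 6*j + 8) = (j - 3)*(j + 4)*(j + 2)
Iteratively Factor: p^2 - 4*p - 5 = (p - 5)*(p + 1)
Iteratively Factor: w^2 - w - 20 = (w + 4)*(w - 5)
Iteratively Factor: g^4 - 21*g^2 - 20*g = (g + 4)*(g^3 - 4*g^2 - 5*g) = g*(g + 4)*(g^2 - 4*g - 5) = g*(g + 1)*(g + 4)*(g - 5)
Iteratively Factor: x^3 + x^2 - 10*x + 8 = (x - 1)*(x^2 + 2*x - 8) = (x - 1)*(x + 4)*(x - 2)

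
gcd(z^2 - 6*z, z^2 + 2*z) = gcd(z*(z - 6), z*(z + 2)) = z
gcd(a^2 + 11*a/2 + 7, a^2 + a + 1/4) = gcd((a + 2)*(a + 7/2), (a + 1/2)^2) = 1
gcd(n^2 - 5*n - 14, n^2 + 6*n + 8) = n + 2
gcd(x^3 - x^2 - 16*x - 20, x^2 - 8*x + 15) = x - 5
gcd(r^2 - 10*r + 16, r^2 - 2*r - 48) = r - 8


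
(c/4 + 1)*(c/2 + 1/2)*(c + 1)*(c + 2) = c^4/8 + c^3 + 21*c^2/8 + 11*c/4 + 1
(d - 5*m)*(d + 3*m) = d^2 - 2*d*m - 15*m^2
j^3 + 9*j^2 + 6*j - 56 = (j - 2)*(j + 4)*(j + 7)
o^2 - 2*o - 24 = (o - 6)*(o + 4)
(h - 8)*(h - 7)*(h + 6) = h^3 - 9*h^2 - 34*h + 336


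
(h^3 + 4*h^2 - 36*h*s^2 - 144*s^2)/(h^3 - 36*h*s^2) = (h + 4)/h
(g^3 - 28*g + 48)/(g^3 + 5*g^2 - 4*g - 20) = (g^2 + 2*g - 24)/(g^2 + 7*g + 10)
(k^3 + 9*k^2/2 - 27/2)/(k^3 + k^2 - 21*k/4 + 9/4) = 2*(k + 3)/(2*k - 1)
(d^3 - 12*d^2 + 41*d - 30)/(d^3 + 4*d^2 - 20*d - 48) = (d^3 - 12*d^2 + 41*d - 30)/(d^3 + 4*d^2 - 20*d - 48)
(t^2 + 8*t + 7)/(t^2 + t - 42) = (t + 1)/(t - 6)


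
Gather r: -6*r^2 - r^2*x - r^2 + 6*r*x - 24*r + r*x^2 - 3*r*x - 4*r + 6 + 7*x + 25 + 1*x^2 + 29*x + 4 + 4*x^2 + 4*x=r^2*(-x - 7) + r*(x^2 + 3*x - 28) + 5*x^2 + 40*x + 35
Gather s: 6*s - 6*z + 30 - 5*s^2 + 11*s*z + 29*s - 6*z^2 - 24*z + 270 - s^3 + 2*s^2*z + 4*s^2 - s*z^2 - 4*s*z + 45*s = -s^3 + s^2*(2*z - 1) + s*(-z^2 + 7*z + 80) - 6*z^2 - 30*z + 300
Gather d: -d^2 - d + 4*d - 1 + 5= -d^2 + 3*d + 4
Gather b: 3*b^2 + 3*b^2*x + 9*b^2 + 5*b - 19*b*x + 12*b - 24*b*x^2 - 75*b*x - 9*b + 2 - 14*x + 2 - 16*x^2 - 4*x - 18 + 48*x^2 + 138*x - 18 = b^2*(3*x + 12) + b*(-24*x^2 - 94*x + 8) + 32*x^2 + 120*x - 32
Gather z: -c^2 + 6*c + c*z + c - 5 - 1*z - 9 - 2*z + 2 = -c^2 + 7*c + z*(c - 3) - 12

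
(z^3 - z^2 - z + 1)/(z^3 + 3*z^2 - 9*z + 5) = (z + 1)/(z + 5)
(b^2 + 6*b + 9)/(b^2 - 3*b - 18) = (b + 3)/(b - 6)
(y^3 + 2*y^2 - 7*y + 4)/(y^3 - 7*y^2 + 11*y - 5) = (y + 4)/(y - 5)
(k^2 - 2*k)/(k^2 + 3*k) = (k - 2)/(k + 3)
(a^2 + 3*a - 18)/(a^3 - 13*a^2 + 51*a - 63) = (a + 6)/(a^2 - 10*a + 21)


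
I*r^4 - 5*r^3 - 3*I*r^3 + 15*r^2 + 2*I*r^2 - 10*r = r*(r - 2)*(r + 5*I)*(I*r - I)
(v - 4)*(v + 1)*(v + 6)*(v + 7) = v^4 + 10*v^3 - v^2 - 178*v - 168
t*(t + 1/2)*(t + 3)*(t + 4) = t^4 + 15*t^3/2 + 31*t^2/2 + 6*t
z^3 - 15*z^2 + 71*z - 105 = (z - 7)*(z - 5)*(z - 3)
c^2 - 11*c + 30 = (c - 6)*(c - 5)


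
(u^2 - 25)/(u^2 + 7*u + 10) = (u - 5)/(u + 2)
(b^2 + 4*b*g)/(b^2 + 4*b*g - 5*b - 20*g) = b/(b - 5)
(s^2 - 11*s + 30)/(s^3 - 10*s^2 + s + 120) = (s - 6)/(s^2 - 5*s - 24)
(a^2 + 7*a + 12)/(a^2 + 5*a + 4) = (a + 3)/(a + 1)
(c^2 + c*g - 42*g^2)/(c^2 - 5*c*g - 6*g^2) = (c + 7*g)/(c + g)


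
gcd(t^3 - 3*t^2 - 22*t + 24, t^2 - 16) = t + 4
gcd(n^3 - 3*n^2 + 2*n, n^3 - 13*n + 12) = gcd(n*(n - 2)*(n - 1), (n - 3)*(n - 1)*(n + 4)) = n - 1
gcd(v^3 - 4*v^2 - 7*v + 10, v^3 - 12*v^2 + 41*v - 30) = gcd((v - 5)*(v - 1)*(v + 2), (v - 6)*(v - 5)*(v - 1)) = v^2 - 6*v + 5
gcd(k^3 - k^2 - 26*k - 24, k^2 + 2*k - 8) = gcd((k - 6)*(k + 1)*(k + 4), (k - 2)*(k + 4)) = k + 4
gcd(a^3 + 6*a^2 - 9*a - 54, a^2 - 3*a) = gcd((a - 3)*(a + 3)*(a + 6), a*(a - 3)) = a - 3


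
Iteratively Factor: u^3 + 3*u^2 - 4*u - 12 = (u + 2)*(u^2 + u - 6) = (u - 2)*(u + 2)*(u + 3)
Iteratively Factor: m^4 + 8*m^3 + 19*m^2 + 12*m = (m + 3)*(m^3 + 5*m^2 + 4*m) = (m + 1)*(m + 3)*(m^2 + 4*m) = m*(m + 1)*(m + 3)*(m + 4)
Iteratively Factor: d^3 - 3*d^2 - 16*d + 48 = (d + 4)*(d^2 - 7*d + 12) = (d - 4)*(d + 4)*(d - 3)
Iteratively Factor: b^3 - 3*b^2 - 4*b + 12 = (b - 3)*(b^2 - 4) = (b - 3)*(b - 2)*(b + 2)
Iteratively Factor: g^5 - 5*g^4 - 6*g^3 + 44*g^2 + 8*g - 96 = (g - 4)*(g^4 - g^3 - 10*g^2 + 4*g + 24) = (g - 4)*(g + 2)*(g^3 - 3*g^2 - 4*g + 12) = (g - 4)*(g - 3)*(g + 2)*(g^2 - 4) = (g - 4)*(g - 3)*(g - 2)*(g + 2)*(g + 2)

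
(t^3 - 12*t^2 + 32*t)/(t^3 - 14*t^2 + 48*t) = (t - 4)/(t - 6)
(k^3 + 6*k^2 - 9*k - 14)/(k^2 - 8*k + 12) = (k^2 + 8*k + 7)/(k - 6)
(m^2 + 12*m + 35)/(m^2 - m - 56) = (m + 5)/(m - 8)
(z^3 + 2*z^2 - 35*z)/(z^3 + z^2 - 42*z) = (z - 5)/(z - 6)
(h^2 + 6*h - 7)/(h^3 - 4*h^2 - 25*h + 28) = (h + 7)/(h^2 - 3*h - 28)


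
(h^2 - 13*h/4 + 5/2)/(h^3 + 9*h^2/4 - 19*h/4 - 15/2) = (4*h - 5)/(4*h^2 + 17*h + 15)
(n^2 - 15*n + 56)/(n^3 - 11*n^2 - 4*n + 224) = 1/(n + 4)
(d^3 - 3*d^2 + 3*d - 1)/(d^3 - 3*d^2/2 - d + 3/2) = 2*(d^2 - 2*d + 1)/(2*d^2 - d - 3)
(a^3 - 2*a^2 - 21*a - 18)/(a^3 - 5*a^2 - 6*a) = (a + 3)/a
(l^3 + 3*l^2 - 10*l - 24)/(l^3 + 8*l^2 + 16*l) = (l^2 - l - 6)/(l*(l + 4))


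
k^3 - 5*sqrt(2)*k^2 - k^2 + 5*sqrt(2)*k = k*(k - 1)*(k - 5*sqrt(2))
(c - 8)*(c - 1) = c^2 - 9*c + 8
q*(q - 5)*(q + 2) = q^3 - 3*q^2 - 10*q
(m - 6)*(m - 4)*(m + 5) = m^3 - 5*m^2 - 26*m + 120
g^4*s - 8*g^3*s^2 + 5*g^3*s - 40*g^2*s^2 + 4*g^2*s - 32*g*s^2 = g*(g + 4)*(g - 8*s)*(g*s + s)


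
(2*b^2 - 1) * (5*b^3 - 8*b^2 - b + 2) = 10*b^5 - 16*b^4 - 7*b^3 + 12*b^2 + b - 2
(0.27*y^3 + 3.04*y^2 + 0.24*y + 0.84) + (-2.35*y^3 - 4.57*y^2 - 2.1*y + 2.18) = -2.08*y^3 - 1.53*y^2 - 1.86*y + 3.02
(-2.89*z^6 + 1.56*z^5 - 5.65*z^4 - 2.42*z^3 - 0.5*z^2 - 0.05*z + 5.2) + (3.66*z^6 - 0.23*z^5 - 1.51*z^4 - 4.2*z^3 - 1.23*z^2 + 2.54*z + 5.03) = 0.77*z^6 + 1.33*z^5 - 7.16*z^4 - 6.62*z^3 - 1.73*z^2 + 2.49*z + 10.23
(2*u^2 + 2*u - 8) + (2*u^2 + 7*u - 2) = 4*u^2 + 9*u - 10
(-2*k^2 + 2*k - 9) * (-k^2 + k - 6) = 2*k^4 - 4*k^3 + 23*k^2 - 21*k + 54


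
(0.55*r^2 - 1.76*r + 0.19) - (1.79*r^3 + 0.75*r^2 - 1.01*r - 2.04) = -1.79*r^3 - 0.2*r^2 - 0.75*r + 2.23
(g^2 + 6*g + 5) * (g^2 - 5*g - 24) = g^4 + g^3 - 49*g^2 - 169*g - 120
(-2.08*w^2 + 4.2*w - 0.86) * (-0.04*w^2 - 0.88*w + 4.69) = 0.0832*w^4 + 1.6624*w^3 - 13.4168*w^2 + 20.4548*w - 4.0334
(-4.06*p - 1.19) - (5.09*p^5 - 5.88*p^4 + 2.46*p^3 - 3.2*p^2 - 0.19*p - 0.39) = -5.09*p^5 + 5.88*p^4 - 2.46*p^3 + 3.2*p^2 - 3.87*p - 0.8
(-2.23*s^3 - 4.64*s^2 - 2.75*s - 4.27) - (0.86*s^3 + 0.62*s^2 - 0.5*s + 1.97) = -3.09*s^3 - 5.26*s^2 - 2.25*s - 6.24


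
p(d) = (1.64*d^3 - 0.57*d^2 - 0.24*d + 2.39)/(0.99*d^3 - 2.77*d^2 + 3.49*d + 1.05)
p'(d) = (-2.97*d^2 + 5.54*d - 3.49)*(1.64*d^3 - 0.57*d^2 - 0.24*d + 2.39)/(0.99*d^3 - 2.77*d^2 + 3.49*d + 1.05)^2 + (4.92*d^2 - 1.14*d - 0.24)/(0.99*d^3 - 2.77*d^2 + 3.49*d + 1.05)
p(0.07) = 1.85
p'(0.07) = -4.73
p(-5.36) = 1.06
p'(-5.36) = -0.09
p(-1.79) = 0.43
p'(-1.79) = -0.39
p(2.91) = 3.07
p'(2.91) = -0.03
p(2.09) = 2.72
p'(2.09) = 1.06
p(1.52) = 1.88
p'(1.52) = 1.68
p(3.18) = 3.04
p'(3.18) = -0.16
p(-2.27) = 0.59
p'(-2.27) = -0.28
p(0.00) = 2.28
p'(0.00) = -7.79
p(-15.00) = 1.41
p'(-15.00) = -0.02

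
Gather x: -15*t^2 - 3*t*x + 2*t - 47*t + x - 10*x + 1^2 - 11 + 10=-15*t^2 - 45*t + x*(-3*t - 9)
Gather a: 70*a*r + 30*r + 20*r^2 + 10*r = 70*a*r + 20*r^2 + 40*r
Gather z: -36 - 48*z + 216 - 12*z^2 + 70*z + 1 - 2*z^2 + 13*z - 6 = -14*z^2 + 35*z + 175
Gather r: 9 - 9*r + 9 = 18 - 9*r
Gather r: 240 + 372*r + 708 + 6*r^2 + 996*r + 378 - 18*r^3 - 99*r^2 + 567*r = -18*r^3 - 93*r^2 + 1935*r + 1326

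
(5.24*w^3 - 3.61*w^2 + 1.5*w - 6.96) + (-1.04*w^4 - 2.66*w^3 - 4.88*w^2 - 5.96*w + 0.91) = -1.04*w^4 + 2.58*w^3 - 8.49*w^2 - 4.46*w - 6.05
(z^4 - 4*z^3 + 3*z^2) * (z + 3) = z^5 - z^4 - 9*z^3 + 9*z^2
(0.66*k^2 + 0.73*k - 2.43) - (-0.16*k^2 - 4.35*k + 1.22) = 0.82*k^2 + 5.08*k - 3.65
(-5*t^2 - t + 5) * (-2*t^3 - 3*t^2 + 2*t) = 10*t^5 + 17*t^4 - 17*t^3 - 17*t^2 + 10*t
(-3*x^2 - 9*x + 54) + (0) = -3*x^2 - 9*x + 54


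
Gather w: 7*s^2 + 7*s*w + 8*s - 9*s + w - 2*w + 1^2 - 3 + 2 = 7*s^2 - s + w*(7*s - 1)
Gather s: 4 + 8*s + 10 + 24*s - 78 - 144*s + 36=-112*s - 28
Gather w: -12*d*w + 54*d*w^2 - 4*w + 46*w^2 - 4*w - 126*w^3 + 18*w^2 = -126*w^3 + w^2*(54*d + 64) + w*(-12*d - 8)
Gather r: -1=-1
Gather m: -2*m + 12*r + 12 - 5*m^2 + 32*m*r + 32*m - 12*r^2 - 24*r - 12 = -5*m^2 + m*(32*r + 30) - 12*r^2 - 12*r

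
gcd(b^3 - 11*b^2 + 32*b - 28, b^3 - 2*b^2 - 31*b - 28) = b - 7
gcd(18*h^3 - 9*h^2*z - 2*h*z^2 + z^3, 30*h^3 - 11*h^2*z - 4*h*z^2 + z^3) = -6*h^2 + h*z + z^2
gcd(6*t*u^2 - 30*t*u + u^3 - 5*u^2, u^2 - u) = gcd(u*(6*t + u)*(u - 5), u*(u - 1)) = u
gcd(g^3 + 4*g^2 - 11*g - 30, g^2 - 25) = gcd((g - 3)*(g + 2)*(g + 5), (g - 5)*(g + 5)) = g + 5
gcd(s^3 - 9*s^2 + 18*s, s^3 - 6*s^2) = s^2 - 6*s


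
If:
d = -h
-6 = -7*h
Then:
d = -6/7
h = 6/7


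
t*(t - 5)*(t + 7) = t^3 + 2*t^2 - 35*t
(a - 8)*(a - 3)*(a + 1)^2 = a^4 - 9*a^3 + 3*a^2 + 37*a + 24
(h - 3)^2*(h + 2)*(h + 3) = h^4 - h^3 - 15*h^2 + 9*h + 54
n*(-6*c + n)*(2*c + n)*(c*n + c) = -12*c^3*n^2 - 12*c^3*n - 4*c^2*n^3 - 4*c^2*n^2 + c*n^4 + c*n^3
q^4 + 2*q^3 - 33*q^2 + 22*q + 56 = (q - 4)*(q - 2)*(q + 1)*(q + 7)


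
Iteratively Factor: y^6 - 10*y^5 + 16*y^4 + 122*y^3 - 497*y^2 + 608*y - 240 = (y - 5)*(y^5 - 5*y^4 - 9*y^3 + 77*y^2 - 112*y + 48) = (y - 5)*(y - 1)*(y^4 - 4*y^3 - 13*y^2 + 64*y - 48) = (y - 5)*(y - 1)^2*(y^3 - 3*y^2 - 16*y + 48) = (y - 5)*(y - 4)*(y - 1)^2*(y^2 + y - 12) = (y - 5)*(y - 4)*(y - 1)^2*(y + 4)*(y - 3)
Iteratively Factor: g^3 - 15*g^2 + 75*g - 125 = (g - 5)*(g^2 - 10*g + 25) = (g - 5)^2*(g - 5)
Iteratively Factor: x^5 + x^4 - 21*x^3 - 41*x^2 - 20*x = (x + 4)*(x^4 - 3*x^3 - 9*x^2 - 5*x) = (x - 5)*(x + 4)*(x^3 + 2*x^2 + x) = (x - 5)*(x + 1)*(x + 4)*(x^2 + x) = (x - 5)*(x + 1)^2*(x + 4)*(x)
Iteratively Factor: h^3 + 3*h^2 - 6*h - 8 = (h - 2)*(h^2 + 5*h + 4) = (h - 2)*(h + 4)*(h + 1)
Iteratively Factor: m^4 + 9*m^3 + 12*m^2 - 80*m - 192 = (m + 4)*(m^3 + 5*m^2 - 8*m - 48) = (m - 3)*(m + 4)*(m^2 + 8*m + 16) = (m - 3)*(m + 4)^2*(m + 4)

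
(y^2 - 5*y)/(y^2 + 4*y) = (y - 5)/(y + 4)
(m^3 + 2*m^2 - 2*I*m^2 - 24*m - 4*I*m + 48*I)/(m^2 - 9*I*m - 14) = (m^2 + 2*m - 24)/(m - 7*I)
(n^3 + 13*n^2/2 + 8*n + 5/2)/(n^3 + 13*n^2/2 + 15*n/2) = (2*n^2 + 3*n + 1)/(n*(2*n + 3))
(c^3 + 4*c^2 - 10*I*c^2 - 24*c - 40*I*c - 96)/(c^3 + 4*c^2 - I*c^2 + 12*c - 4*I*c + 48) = (c - 6*I)/(c + 3*I)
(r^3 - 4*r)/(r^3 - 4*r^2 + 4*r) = (r + 2)/(r - 2)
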